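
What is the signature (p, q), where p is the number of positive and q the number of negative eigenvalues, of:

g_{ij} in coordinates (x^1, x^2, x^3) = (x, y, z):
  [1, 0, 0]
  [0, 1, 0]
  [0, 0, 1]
The metric is diagonal, so its eigenvalues are the diagonal entries: 1, 1, 1 (at a generic point, where coordinate-dependent entries are positive).
3 positive, 0 negative.
(3, 0) - Riemannian (positive definite)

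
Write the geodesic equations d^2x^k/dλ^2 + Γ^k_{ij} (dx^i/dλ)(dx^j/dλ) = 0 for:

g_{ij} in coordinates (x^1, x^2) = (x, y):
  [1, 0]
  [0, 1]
Geodesic equation: d^2x^k/dλ^2 + Γ^k_{ij} (dx^i/dλ)(dx^j/dλ) = 0.
All Christoffel symbols vanish, so the geodesics are straight lines:
d^2x/dλ^2 = 0
d^2y/dλ^2 = 0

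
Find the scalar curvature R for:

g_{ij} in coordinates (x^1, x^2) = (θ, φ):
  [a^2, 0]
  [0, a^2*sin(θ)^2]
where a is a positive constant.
Non-zero Christoffel symbols (Γ^k_{ij} = Γ^k_{ji}):
Γ^θ_{φ φ} = -sin(2*θ)/2
Γ^φ_{θ φ} = 1/tan(θ)
Ricci tensor (R_{ij} = R^k_{ikj}): R_{θθ} = 1, R_{θφ} = 0, R_{φφ} = sin(θ)^2
Inverse metric: g^{θθ} = 1/a^2, g^{φφ} = 1/(a^2*sin(θ)^2)
R = g^{ij} R_{ij} = (1/a^2)(1) + (1/(a^2*sin(θ)^2))(sin(θ)^2) = 2/a^2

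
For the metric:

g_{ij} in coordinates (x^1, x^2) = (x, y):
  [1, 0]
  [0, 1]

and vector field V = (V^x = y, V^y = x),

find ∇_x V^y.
All Christoffel symbols are zero.
∇_x V^y = ∂_x V^y + Γ^y_{x j} V^j
  = (1) + (0)(y) + (0)(x)
  = 1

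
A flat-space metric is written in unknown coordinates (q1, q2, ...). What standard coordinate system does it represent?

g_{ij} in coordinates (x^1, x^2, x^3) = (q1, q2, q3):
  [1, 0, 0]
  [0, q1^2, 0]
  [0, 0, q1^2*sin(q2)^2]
The line element ds^2 = dq1^2 + q1^2 dq2^2 + q1^2 sin(q2)^2 dq3^2 is dr^2 + r^2 dθ^2 + r^2 sin(θ)^2 dφ^2 with q1 = r, q2 = θ, q3 = φ.
spherical coordinates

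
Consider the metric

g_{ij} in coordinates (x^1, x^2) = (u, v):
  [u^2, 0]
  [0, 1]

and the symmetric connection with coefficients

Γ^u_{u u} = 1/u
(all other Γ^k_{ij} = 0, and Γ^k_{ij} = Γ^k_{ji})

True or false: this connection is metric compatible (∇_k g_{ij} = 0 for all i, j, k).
Using ∇_k g_{ij} = ∂_k g_{ij} - Γ^m_{ki} g_{mj} - Γ^m_{kj} g_{im}:
e.g. ∇_u g_{uu} = (2*u) - (u) - (u) = 0
Every component ∇_k g_{ij} vanishes: the connection is metric compatible.
True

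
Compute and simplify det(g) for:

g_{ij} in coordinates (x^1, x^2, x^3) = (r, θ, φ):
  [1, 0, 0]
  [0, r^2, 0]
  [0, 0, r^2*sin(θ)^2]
Diagonal metric: det(g) = g_{11}·g_{22}·g_{33}
= (1)·(r^2)·(r^2*sin(θ)^2)
det(g) = r^4*sin(θ)^2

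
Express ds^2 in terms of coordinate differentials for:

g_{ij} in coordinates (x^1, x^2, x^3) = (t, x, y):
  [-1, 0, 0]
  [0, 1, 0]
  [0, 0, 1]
ds^2 = g_{ij} dx^i dx^j; only the non-zero components contribute.
ds^2 = -dt^2 + dx^2 + dy^2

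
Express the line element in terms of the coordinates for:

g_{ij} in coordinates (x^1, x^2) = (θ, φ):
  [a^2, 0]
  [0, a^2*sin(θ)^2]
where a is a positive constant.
ds^2 = g_{ij} dx^i dx^j; only the non-zero components contribute.
ds^2 = a^2 dθ^2 + a^2*sin(θ)^2 dφ^2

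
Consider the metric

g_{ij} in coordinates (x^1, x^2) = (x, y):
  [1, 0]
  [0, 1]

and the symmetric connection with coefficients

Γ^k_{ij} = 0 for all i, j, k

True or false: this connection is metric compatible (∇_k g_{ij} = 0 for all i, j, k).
Using ∇_k g_{ij} = ∂_k g_{ij} - Γ^m_{ki} g_{mj} - Γ^m_{kj} g_{im}:
e.g. ∇_y g_{xx} = (0) - (0) - (0) = 0
Every component ∇_k g_{ij} vanishes: the connection is metric compatible.
True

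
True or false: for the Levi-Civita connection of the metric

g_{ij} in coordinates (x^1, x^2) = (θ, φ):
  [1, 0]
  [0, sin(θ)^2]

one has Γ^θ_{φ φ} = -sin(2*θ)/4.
Γ^θ_{φ φ} = (1/2) g^{θθ} (∂_φ g_{θφ} + ∂_φ g_{θφ} - ∂_θ g_{φφ}) = (1/2)(1)((0) + (0) - (sin(2*θ))) = -sin(2*θ)/2
This differs from the proposed value -sin(2*θ)/4.
False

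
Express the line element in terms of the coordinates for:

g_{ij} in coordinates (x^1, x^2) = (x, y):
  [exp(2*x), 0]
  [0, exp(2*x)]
ds^2 = g_{ij} dx^i dx^j; only the non-zero components contribute.
ds^2 = exp(2*x) dx^2 + exp(2*x) dy^2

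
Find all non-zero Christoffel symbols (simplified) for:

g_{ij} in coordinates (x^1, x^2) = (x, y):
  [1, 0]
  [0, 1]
Using Γ^k_{ij} = (1/2) g^{km} (∂_i g_{mj} + ∂_j g_{mi} - ∂_m g_{ij}); the metric is diagonal, so only the m = k term contributes.
Every metric component is constant, so all ∂_m g_{ij} = 0 and every Christoffel symbol vanishes.
All Christoffel symbols are zero.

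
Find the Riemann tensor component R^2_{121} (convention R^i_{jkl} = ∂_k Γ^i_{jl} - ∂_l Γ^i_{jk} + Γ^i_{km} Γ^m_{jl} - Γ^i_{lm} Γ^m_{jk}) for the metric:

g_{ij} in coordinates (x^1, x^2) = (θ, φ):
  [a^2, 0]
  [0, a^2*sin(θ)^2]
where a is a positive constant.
Non-zero Christoffel symbols (Γ^k_{ij} = Γ^k_{ji}):
Γ^θ_{φ φ} = -sin(2*θ)/2
Γ^φ_{θ φ} = 1/tan(θ)
R^φ_{θ φ θ} = ∂_φ Γ^φ_{θ θ} - ∂_θ Γ^φ_{θ φ} + Γ^φ_{φ m} Γ^m_{θ θ} - Γ^φ_{θ m} Γ^m_{θ φ}
  = (0) - (-1/sin(θ)^2) + (0) - (1/tan(θ)^2) = 1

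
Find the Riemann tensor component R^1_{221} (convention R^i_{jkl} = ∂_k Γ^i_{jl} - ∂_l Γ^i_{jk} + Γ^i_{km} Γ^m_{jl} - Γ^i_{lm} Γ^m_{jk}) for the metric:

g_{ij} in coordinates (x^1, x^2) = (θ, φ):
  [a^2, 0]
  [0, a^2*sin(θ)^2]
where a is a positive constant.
Non-zero Christoffel symbols (Γ^k_{ij} = Γ^k_{ji}):
Γ^θ_{φ φ} = -sin(2*θ)/2
Γ^φ_{θ φ} = 1/tan(θ)
R^θ_{φ φ θ} = ∂_φ Γ^θ_{φ θ} - ∂_θ Γ^θ_{φ φ} + Γ^θ_{φ m} Γ^m_{φ θ} - Γ^θ_{θ m} Γ^m_{φ φ}
  = (0) - (-cos(2*θ)) + (-cos(θ)^2) - (0) = -sin(θ)^2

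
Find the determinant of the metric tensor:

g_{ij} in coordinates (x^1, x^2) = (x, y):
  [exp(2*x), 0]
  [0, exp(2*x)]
For a 2×2 metric: det(g) = g_{11}·g_{22} - g_{12}·g_{21}
= (exp(2*x))·(exp(2*x)) - (0)·(0)
= exp(4*x) - 0
det(g) = exp(4*x)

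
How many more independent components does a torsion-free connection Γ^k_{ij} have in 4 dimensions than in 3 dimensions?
Independent components in n dimensions: n × n(n+1)/2 = n^2(n+1)/2.
4D: 4 × 10 = 40
3D: 3 × 6 = 18
Difference = 40 - 18 = 22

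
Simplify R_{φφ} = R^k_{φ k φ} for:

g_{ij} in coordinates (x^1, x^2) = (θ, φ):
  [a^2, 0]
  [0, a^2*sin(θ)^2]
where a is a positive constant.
Non-zero Christoffel symbols (Γ^k_{ij} = Γ^k_{ji}):
Γ^θ_{φ φ} = -sin(2*θ)/2
Γ^φ_{θ φ} = 1/tan(θ)
R^θ_{φ θ φ} = ∂_θ Γ^θ_{φ φ} - ∂_φ Γ^θ_{φ θ} + Γ^θ_{θ m} Γ^m_{φ φ} - Γ^θ_{φ m} Γ^m_{φ θ}
  = (-cos(2*θ)) - (0) + (0) - (-cos(θ)^2) = sin(θ)^2
R^φ_{φ φ φ} = 0 (a repeated index in an antisymmetric pair)
R_{φφ} = R^θ_{φ θ φ} + R^φ_{φ φ φ} = (sin(θ)^2) + (0) = sin(θ)^2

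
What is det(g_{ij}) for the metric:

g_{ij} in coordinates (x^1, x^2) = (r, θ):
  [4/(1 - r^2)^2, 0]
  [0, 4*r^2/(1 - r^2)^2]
For a 2×2 metric: det(g) = g_{11}·g_{22} - g_{12}·g_{21}
= (4/(1 - r^2)^2)·(4*r^2/(1 - r^2)^2) - (0)·(0)
= 16*r^2/(1 - r^2)^4 - 0
det(g) = 16*r^2/(1 - r^2)^4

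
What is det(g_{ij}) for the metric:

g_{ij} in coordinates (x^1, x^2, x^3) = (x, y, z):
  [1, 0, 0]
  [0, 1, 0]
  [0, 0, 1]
Diagonal metric: det(g) = g_{11}·g_{22}·g_{33}
= (1)·(1)·(1)
det(g) = 1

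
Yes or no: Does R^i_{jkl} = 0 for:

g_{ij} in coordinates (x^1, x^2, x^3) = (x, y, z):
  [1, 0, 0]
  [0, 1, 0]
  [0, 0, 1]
All metric components are constant, so every Christoffel symbol vanishes and R^i_{jkl} = 0.
Yes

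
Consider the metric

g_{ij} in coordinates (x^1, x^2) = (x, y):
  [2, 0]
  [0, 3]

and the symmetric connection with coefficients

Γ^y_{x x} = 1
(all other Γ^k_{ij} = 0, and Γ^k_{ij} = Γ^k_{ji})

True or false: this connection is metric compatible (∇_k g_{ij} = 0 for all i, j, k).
Using ∇_k g_{ij} = ∂_k g_{ij} - Γ^m_{ki} g_{mj} - Γ^m_{kj} g_{im}:
∇_x g_{xy} = (0) - (3) - (0) = -3 ≠ 0
So the connection is not metric compatible (it is not the Levi-Civita connection).
False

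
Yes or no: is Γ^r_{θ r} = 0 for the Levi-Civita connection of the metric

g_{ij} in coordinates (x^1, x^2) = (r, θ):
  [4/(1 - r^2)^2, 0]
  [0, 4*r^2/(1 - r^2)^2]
Γ^r_{θ r} = (1/2) g^{rr} (∂_θ g_{rr} + ∂_r g_{rθ} - ∂_r g_{θr}) = (1/2)((1 - r^2)^2/4)((0) + (0) - (0)) = 0
This equals the proposed value 0.
Yes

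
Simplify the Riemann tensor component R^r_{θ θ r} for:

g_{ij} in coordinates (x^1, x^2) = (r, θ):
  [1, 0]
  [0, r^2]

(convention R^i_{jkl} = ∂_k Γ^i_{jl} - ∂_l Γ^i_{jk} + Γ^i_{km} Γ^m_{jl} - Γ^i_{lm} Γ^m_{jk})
Non-zero Christoffel symbols (Γ^k_{ij} = Γ^k_{ji}):
Γ^r_{θ θ} = -r
Γ^θ_{r θ} = 1/r
R^r_{θ θ r} = ∂_θ Γ^r_{θ r} - ∂_r Γ^r_{θ θ} + Γ^r_{θ m} Γ^m_{θ r} - Γ^r_{r m} Γ^m_{θ θ}
  = (0) - (-1) + (-1) - (0) = 0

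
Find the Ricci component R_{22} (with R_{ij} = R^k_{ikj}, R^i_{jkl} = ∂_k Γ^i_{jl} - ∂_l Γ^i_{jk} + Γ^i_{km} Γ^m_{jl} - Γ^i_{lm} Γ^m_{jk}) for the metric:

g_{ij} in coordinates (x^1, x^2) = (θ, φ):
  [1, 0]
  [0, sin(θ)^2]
Non-zero Christoffel symbols (Γ^k_{ij} = Γ^k_{ji}):
Γ^θ_{φ φ} = -sin(2*θ)/2
Γ^φ_{θ φ} = 1/tan(θ)
R^θ_{φ θ φ} = ∂_θ Γ^θ_{φ φ} - ∂_φ Γ^θ_{φ θ} + Γ^θ_{θ m} Γ^m_{φ φ} - Γ^θ_{φ m} Γ^m_{φ θ}
  = (-cos(2*θ)) - (0) + (0) - (-cos(θ)^2) = sin(θ)^2
R^φ_{φ φ φ} = 0 (a repeated index in an antisymmetric pair)
R_{φφ} = R^θ_{φ θ φ} + R^φ_{φ φ φ} = (sin(θ)^2) + (0) = sin(θ)^2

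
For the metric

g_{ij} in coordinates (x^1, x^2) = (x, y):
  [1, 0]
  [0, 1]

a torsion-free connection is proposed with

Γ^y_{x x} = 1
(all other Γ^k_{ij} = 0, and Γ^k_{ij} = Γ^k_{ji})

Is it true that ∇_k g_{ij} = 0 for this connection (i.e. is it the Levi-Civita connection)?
Using ∇_k g_{ij} = ∂_k g_{ij} - Γ^m_{ki} g_{mj} - Γ^m_{kj} g_{im}:
∇_x g_{xy} = (0) - (1) - (0) = -1 ≠ 0
So the connection is not metric compatible (it is not the Levi-Civita connection).
No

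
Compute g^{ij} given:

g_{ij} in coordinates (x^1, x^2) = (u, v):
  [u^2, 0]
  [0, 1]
The metric is diagonal, so g^{ij} is diagonal with entries 1/g_{ii}: diag(1/(u^2), 1).
g^{ij}:
  [1/u^2, 0]
  [0, 1]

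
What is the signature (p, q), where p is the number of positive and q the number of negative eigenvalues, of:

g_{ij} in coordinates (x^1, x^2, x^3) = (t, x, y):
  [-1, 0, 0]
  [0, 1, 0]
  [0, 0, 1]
The metric is diagonal, so its eigenvalues are the diagonal entries: -1, 1, 1 (at a generic point, where coordinate-dependent entries are positive).
2 positive, 1 negative.
(2, 1) - Lorentzian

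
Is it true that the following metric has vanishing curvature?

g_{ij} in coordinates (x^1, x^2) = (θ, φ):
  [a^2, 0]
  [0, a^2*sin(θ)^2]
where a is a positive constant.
Non-zero Christoffel symbols:
Γ^θ_{φ φ} = -sin(2*θ)/2
Γ^φ_{θ φ} = 1/tan(θ)
Ricci tensor: R_{θθ} = 1, R_{θφ} = 0, R_{φφ} = sin(θ)^2
The Ricci tensor is non-zero, so the Riemann tensor is non-zero: not flat.
No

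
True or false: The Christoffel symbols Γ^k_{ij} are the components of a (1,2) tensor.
Under a change of coordinates Γ picks up an inhomogeneous term ∂²x/∂x'∂x'; e.g. Γ = 0 in Cartesian coordinates but Γ^r_{θθ} = -r in polar coordinates on the same flat plane.
False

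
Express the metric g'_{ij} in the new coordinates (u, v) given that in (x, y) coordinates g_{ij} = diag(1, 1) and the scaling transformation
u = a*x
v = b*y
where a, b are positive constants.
Invert the transformation: x = u/a, y = v/b
g'_{ij} = (∂x^k/∂x'^i)(∂x^l/∂x'^j) g_{kl}; with g_{kl} = δ_{kl} this is Σ_k (∂x^k/∂x'^i)(∂x^k/∂x'^j).
Jacobian: ∂x/∂u = 1/a, ∂x/∂v = 0, ∂y/∂u = 0, ∂y/∂v = 1/b
g'_{uu} = (1/a)(1/a) + (0)(0) = 1/a^2
g'_{uv} = (1/a)(0) + (0)(1/b) = 0
g'_{vv} = (0)(0) + (1/b)(1/b) = 1/b^2
g'_{ij} = diag(1/a^2, 1/b^2)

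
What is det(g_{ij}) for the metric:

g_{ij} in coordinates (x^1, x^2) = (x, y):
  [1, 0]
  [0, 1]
For a 2×2 metric: det(g) = g_{11}·g_{22} - g_{12}·g_{21}
= (1)·(1) - (0)·(0)
= 1 - 0
det(g) = 1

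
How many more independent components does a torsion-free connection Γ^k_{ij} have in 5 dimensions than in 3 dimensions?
Independent components in n dimensions: n × n(n+1)/2 = n^2(n+1)/2.
5D: 5 × 15 = 75
3D: 3 × 6 = 18
Difference = 75 - 18 = 57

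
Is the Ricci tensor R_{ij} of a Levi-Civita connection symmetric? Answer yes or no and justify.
R_{ij} = R^k_{ikj}; the pair symmetry R_{kilj} = R_{ljki} gives R_{ij} = R_{ji}.
Yes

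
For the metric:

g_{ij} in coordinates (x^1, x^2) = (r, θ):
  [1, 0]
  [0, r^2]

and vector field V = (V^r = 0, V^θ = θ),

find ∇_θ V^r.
Non-zero Christoffel symbols:
Γ^r_{θ θ} = -r
Γ^θ_{r θ} = 1/r
∇_θ V^r = ∂_θ V^r + Γ^r_{θ j} V^j
  = (0) + (0)(0) + (-r)(θ)
  = -r*θ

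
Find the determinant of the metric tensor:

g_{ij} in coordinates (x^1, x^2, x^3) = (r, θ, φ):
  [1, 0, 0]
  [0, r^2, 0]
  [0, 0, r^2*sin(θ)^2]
Diagonal metric: det(g) = g_{11}·g_{22}·g_{33}
= (1)·(r^2)·(r^2*sin(θ)^2)
det(g) = r^4*sin(θ)^2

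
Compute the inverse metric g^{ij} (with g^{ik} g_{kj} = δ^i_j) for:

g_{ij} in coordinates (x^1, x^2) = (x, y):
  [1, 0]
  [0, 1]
The metric is diagonal, so g^{ij} is diagonal with entries 1/g_{ii}: diag(1, 1).
g^{ij}:
  [1, 0]
  [0, 1]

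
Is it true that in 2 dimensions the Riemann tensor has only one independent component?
The number of independent components is n^2(n^2-1)/12 = 4·3/12 = 1 for n = 2 (e.g. R_{1212}).
Yes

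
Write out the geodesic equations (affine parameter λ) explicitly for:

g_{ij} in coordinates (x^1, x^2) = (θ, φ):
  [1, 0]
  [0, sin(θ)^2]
Geodesic equation: d^2x^k/dλ^2 + Γ^k_{ij} (dx^i/dλ)(dx^j/dλ) = 0.
Non-zero Christoffel symbols:
Γ^θ_{φ φ} = -sin(2*θ)/2
Γ^φ_{θ φ} = 1/tan(θ)
Substituting (the symmetric pair Γ^k_{ij}, Γ^k_{ji} combines into a factor 2):
d^2θ/dλ^2 - (sin(2*θ)/2) (dφ/dλ)^2 = 0
d^2φ/dλ^2 + (2/tan(θ)) (dθ/dλ)(dφ/dλ) = 0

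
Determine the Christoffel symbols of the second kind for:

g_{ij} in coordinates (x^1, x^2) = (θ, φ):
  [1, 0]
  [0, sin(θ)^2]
Using Γ^k_{ij} = (1/2) g^{km} (∂_i g_{mj} + ∂_j g_{mi} - ∂_m g_{ij}); the metric is diagonal, so only the m = k term contributes.
Non-zero symbols (using the symmetry Γ^k_{ij} = Γ^k_{ji}):
Γ^θ_{φ φ} = (1/2) g^{θθ} (∂_φ g_{θφ} + ∂_φ g_{θφ} - ∂_θ g_{φφ}) = (1/2)(1)((0) + (0) - (sin(2*θ))) = -sin(2*θ)/2
Γ^φ_{θ φ} = (1/2) g^{φφ} (∂_θ g_{φφ} + ∂_φ g_{φθ} - ∂_φ g_{θφ}) = (1/2)(1/sin(θ)^2)((sin(2*θ)) + (0) - (0)) = 1/tan(θ)
All other Christoffel symbols are zero.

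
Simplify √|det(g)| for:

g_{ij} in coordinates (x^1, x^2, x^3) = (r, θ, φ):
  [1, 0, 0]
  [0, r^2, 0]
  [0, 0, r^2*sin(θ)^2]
det(g) = r^4*sin(θ)^2
√|det(g)| = r^2*sin(θ) (taking 0 < θ < π so that |sin(θ)| = sin(θ))
Volume element: dV = r^2*sin(θ) dr dθ dφ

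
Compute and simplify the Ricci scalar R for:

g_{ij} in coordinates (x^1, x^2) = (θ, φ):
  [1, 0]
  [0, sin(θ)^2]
Non-zero Christoffel symbols (Γ^k_{ij} = Γ^k_{ji}):
Γ^θ_{φ φ} = -sin(2*θ)/2
Γ^φ_{θ φ} = 1/tan(θ)
Ricci tensor (R_{ij} = R^k_{ikj}): R_{θθ} = 1, R_{θφ} = 0, R_{φφ} = sin(θ)^2
Inverse metric: g^{θθ} = 1, g^{φφ} = 1/sin(θ)^2
R = g^{ij} R_{ij} = (1)(1) + (1/sin(θ)^2)(sin(θ)^2) = 2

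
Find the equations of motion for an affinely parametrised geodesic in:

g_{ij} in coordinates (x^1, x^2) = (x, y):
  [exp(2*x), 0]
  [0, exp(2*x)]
Geodesic equation: d^2x^k/dλ^2 + Γ^k_{ij} (dx^i/dλ)(dx^j/dλ) = 0.
Non-zero Christoffel symbols:
Γ^x_{x x} = 1
Γ^x_{y y} = -1
Γ^y_{x y} = 1
Substituting (the symmetric pair Γ^k_{ij}, Γ^k_{ji} combines into a factor 2):
d^2x/dλ^2 + (dx/dλ)^2 - (dy/dλ)^2 = 0
d^2y/dλ^2 + 2 (dx/dλ)(dy/dλ) = 0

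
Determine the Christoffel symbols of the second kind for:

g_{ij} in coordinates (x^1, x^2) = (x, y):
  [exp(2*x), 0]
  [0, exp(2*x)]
Using Γ^k_{ij} = (1/2) g^{km} (∂_i g_{mj} + ∂_j g_{mi} - ∂_m g_{ij}); the metric is diagonal, so only the m = k term contributes.
Non-zero symbols (using the symmetry Γ^k_{ij} = Γ^k_{ji}):
Γ^x_{x x} = (1/2) g^{xx} (∂_x g_{xx} + ∂_x g_{xx} - ∂_x g_{xx}) = (1/2)(exp(-2*x))((2*exp(2*x)) + (2*exp(2*x)) - (2*exp(2*x))) = 1
Γ^x_{y y} = (1/2) g^{xx} (∂_y g_{xy} + ∂_y g_{xy} - ∂_x g_{yy}) = (1/2)(exp(-2*x))((0) + (0) - (2*exp(2*x))) = -1
Γ^y_{x y} = (1/2) g^{yy} (∂_x g_{yy} + ∂_y g_{yx} - ∂_y g_{xy}) = (1/2)(exp(-2*x))((2*exp(2*x)) + (0) - (0)) = 1
All other Christoffel symbols are zero.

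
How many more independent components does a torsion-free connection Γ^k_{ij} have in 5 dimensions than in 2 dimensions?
Independent components in n dimensions: n × n(n+1)/2 = n^2(n+1)/2.
5D: 5 × 15 = 75
2D: 2 × 3 = 6
Difference = 75 - 6 = 69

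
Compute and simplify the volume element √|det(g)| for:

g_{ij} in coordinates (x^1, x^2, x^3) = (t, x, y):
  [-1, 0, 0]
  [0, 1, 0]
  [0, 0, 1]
det(g) = -1
√|det(g)| = 1
Volume element: dV = 1 dt dx dy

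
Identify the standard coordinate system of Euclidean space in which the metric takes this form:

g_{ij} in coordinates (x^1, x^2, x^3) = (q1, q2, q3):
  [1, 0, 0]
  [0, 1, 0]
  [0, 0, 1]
All components are constant and the metric is the identity, i.e. orthonormal rectilinear coordinates.
Cartesian (3D) coordinates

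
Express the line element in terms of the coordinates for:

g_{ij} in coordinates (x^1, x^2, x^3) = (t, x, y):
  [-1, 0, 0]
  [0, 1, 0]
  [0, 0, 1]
ds^2 = g_{ij} dx^i dx^j; only the non-zero components contribute.
ds^2 = -dt^2 + dx^2 + dy^2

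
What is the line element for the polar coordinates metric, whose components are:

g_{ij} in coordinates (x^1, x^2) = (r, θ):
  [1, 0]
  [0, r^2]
ds^2 = g_{ij} dx^i dx^j; only the non-zero components contribute.
ds^2 = dr^2 + r^2 dθ^2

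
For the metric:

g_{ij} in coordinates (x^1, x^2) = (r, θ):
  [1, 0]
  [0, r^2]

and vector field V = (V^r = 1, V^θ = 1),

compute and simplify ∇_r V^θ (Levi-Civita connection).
Non-zero Christoffel symbols:
Γ^r_{θ θ} = -r
Γ^θ_{r θ} = 1/r
∇_r V^θ = ∂_r V^θ + Γ^θ_{r j} V^j
  = (0) + (0)(1) + (1/r)(1)
  = 1/r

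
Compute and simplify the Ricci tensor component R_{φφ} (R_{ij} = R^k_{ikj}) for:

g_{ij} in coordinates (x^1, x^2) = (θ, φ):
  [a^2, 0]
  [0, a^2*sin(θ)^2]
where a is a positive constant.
Non-zero Christoffel symbols (Γ^k_{ij} = Γ^k_{ji}):
Γ^θ_{φ φ} = -sin(2*θ)/2
Γ^φ_{θ φ} = 1/tan(θ)
R^θ_{φ θ φ} = ∂_θ Γ^θ_{φ φ} - ∂_φ Γ^θ_{φ θ} + Γ^θ_{θ m} Γ^m_{φ φ} - Γ^θ_{φ m} Γ^m_{φ θ}
  = (-cos(2*θ)) - (0) + (0) - (-cos(θ)^2) = sin(θ)^2
R^φ_{φ φ φ} = 0 (a repeated index in an antisymmetric pair)
R_{φφ} = R^θ_{φ θ φ} + R^φ_{φ φ φ} = (sin(θ)^2) + (0) = sin(θ)^2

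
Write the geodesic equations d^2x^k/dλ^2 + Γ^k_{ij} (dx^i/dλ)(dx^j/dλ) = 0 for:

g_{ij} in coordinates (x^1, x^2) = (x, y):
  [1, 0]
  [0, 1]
Geodesic equation: d^2x^k/dλ^2 + Γ^k_{ij} (dx^i/dλ)(dx^j/dλ) = 0.
All Christoffel symbols vanish, so the geodesics are straight lines:
d^2x/dλ^2 = 0
d^2y/dλ^2 = 0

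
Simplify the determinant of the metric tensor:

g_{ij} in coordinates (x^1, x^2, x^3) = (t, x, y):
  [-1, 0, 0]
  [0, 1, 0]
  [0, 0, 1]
Diagonal metric: det(g) = g_{11}·g_{22}·g_{33}
= (-1)·(1)·(1)
det(g) = -1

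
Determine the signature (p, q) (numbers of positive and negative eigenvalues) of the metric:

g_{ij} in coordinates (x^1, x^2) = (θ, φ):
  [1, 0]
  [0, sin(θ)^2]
The metric is diagonal, so its eigenvalues are the diagonal entries: 1, sin(θ)^2 (at a generic point, where coordinate-dependent entries are positive).
2 positive, 0 negative.
(2, 0) - Riemannian (positive definite)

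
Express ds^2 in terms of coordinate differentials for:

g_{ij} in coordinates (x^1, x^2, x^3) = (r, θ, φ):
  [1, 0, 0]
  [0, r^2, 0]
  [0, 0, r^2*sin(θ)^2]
ds^2 = g_{ij} dx^i dx^j; only the non-zero components contribute.
ds^2 = dr^2 + r^2 dθ^2 + r^2*sin(θ)^2 dφ^2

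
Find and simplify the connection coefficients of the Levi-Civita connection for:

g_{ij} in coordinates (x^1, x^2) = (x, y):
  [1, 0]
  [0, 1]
Using Γ^k_{ij} = (1/2) g^{km} (∂_i g_{mj} + ∂_j g_{mi} - ∂_m g_{ij}); the metric is diagonal, so only the m = k term contributes.
Every metric component is constant, so all ∂_m g_{ij} = 0 and every Christoffel symbol vanishes.
All Christoffel symbols are zero.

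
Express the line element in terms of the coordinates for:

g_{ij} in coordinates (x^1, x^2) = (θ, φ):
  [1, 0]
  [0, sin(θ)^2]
ds^2 = g_{ij} dx^i dx^j; only the non-zero components contribute.
ds^2 = dθ^2 + sin(θ)^2 dφ^2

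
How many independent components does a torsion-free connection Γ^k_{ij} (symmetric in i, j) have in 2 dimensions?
Γ^k_{ij} has n choices for the upper index and n(n+1)/2 independent symmetric lower index pairs.
Total = 2 × 2×3/2 = 2 × 3 = 6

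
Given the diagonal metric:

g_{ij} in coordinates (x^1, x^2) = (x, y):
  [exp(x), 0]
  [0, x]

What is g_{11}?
With x^1 = x, x^2 = y, g_{11} = g_{xx} is the row-1, column-1 entry of the matrix.
g_{11} = exp(x)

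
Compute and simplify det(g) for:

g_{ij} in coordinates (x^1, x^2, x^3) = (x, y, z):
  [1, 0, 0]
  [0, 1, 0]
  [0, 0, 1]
Diagonal metric: det(g) = g_{11}·g_{22}·g_{33}
= (1)·(1)·(1)
det(g) = 1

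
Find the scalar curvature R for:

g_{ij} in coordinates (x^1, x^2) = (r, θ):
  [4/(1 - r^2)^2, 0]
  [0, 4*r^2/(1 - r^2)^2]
Non-zero Christoffel symbols (Γ^k_{ij} = Γ^k_{ji}):
Γ^r_{r r} = 2*r/(1 - r^2)
Γ^r_{θ θ} = (r^3 + r)/(r^2 - 1)
Γ^θ_{r θ} = (-r^2 - 1)/(r^3 - r)
Ricci tensor (R_{ij} = R^k_{ikj}): R_{rr} = -4/(r^2 - 1)^2, R_{rθ} = 0, R_{θθ} = -4*r^2/(r^2 - 1)^2
Inverse metric: g^{rr} = (1 - r^2)^2/4, g^{θθ} = (1 - r^2)^2/(4*r^2)
R = g^{ij} R_{ij} = ((1 - r^2)^2/4)(-4/(r^2 - 1)^2) + ((1 - r^2)^2/(4*r^2))(-4*r^2/(r^2 - 1)^2) = -2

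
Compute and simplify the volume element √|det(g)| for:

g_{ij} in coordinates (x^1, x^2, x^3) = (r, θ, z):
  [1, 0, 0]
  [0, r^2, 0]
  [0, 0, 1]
det(g) = r^2
√|det(g)| = r
Volume element: dV = r dr dθ dz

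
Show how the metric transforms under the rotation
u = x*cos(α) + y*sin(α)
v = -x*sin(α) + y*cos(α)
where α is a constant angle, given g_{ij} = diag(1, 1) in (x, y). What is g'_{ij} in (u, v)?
Invert the transformation: x = u*cos(α) - v*sin(α), y = u*sin(α) + v*cos(α)
g'_{ij} = (∂x^k/∂x'^i)(∂x^l/∂x'^j) g_{kl}; with g_{kl} = δ_{kl} this is Σ_k (∂x^k/∂x'^i)(∂x^k/∂x'^j).
Jacobian: ∂x/∂u = cos(α), ∂x/∂v = -sin(α), ∂y/∂u = sin(α), ∂y/∂v = cos(α)
g'_{uu} = (cos(α))(cos(α)) + (sin(α))(sin(α)) = 1
g'_{uv} = (cos(α))(-sin(α)) + (sin(α))(cos(α)) = 0
g'_{vv} = (-sin(α))(-sin(α)) + (cos(α))(cos(α)) = 1
g'_{ij} = diag(1, 1)
The Euclidean metric is invariant under rotations.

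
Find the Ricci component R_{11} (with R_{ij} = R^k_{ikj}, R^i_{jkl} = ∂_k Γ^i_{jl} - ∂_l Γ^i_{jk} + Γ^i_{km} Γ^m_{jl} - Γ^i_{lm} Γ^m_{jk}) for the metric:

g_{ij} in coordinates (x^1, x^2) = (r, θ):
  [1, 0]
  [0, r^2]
Non-zero Christoffel symbols (Γ^k_{ij} = Γ^k_{ji}):
Γ^r_{θ θ} = -r
Γ^θ_{r θ} = 1/r
R^r_{r r r} = 0 (a repeated index in an antisymmetric pair)
R^θ_{r θ r} = ∂_θ Γ^θ_{r r} - ∂_r Γ^θ_{r θ} + Γ^θ_{θ m} Γ^m_{r r} - Γ^θ_{r m} Γ^m_{r θ}
  = (0) - (-1/r^2) + (0) - (1/r^2) = 0
R_{rr} = R^r_{r r r} + R^θ_{r θ r} = (0) + (0) = 0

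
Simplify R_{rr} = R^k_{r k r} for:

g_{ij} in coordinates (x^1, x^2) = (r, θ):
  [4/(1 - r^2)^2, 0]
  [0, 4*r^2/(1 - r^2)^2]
Non-zero Christoffel symbols (Γ^k_{ij} = Γ^k_{ji}):
Γ^r_{r r} = 2*r/(1 - r^2)
Γ^r_{θ θ} = (r^3 + r)/(r^2 - 1)
Γ^θ_{r θ} = (-r^2 - 1)/(r^3 - r)
R^r_{r r r} = 0 (a repeated index in an antisymmetric pair)
R^θ_{r θ r} = ∂_θ Γ^θ_{r r} - ∂_r Γ^θ_{r θ} + Γ^θ_{θ m} Γ^m_{r r} - Γ^θ_{r m} Γ^m_{r θ}
  = (0) - ((r^4 + 4*r^2 - 1)/(r^3 - r)^2) + (2*(r^2 + 1)/(r^2 - 1)^2) - ((r^2 + 1)^2/(r^3 - r)^2) = -4/(r^2 - 1)^2
R_{rr} = R^r_{r r r} + R^θ_{r θ r} = (0) + (-4/(r^2 - 1)^2) = -4/(r^2 - 1)^2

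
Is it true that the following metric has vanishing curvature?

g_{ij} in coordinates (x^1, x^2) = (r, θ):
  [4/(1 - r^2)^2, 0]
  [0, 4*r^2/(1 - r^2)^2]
Non-zero Christoffel symbols:
Γ^r_{r r} = 2*r/(1 - r^2)
Γ^r_{θ θ} = (r^3 + r)/(r^2 - 1)
Γ^θ_{r θ} = (-r^2 - 1)/(r^3 - r)
Ricci tensor: R_{rr} = -4/(r^2 - 1)^2, R_{rθ} = 0, R_{θθ} = -4*r^2/(r^2 - 1)^2
The Ricci tensor is non-zero, so the Riemann tensor is non-zero: not flat.
No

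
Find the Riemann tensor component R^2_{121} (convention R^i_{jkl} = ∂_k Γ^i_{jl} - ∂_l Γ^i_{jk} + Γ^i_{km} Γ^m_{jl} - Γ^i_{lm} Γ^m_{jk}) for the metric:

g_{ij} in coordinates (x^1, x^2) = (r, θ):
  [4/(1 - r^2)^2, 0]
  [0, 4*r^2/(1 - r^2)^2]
Non-zero Christoffel symbols (Γ^k_{ij} = Γ^k_{ji}):
Γ^r_{r r} = 2*r/(1 - r^2)
Γ^r_{θ θ} = (r^3 + r)/(r^2 - 1)
Γ^θ_{r θ} = (-r^2 - 1)/(r^3 - r)
R^θ_{r θ r} = ∂_θ Γ^θ_{r r} - ∂_r Γ^θ_{r θ} + Γ^θ_{θ m} Γ^m_{r r} - Γ^θ_{r m} Γ^m_{r θ}
  = (0) - ((r^4 + 4*r^2 - 1)/(r^3 - r)^2) + (2*(r^2 + 1)/(r^2 - 1)^2) - ((r^2 + 1)^2/(r^3 - r)^2) = -4/(r^2 - 1)^2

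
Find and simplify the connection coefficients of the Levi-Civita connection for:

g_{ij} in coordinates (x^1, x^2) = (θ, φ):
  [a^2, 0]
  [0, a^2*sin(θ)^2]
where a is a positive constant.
Using Γ^k_{ij} = (1/2) g^{km} (∂_i g_{mj} + ∂_j g_{mi} - ∂_m g_{ij}); the metric is diagonal, so only the m = k term contributes.
Non-zero symbols (using the symmetry Γ^k_{ij} = Γ^k_{ji}):
Γ^θ_{φ φ} = (1/2) g^{θθ} (∂_φ g_{θφ} + ∂_φ g_{θφ} - ∂_θ g_{φφ}) = (1/2)(1/a^2)((0) + (0) - (a^2*sin(2*θ))) = -sin(2*θ)/2
Γ^φ_{θ φ} = (1/2) g^{φφ} (∂_θ g_{φφ} + ∂_φ g_{φθ} - ∂_φ g_{θφ}) = (1/2)(1/(a^2*sin(θ)^2))((a^2*sin(2*θ)) + (0) - (0)) = 1/tan(θ)
All other Christoffel symbols are zero.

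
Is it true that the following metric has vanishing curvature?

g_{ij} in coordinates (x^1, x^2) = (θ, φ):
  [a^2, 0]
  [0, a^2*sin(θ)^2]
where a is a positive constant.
Non-zero Christoffel symbols:
Γ^θ_{φ φ} = -sin(2*θ)/2
Γ^φ_{θ φ} = 1/tan(θ)
Ricci tensor: R_{θθ} = 1, R_{θφ} = 0, R_{φφ} = sin(θ)^2
The Ricci tensor is non-zero, so the Riemann tensor is non-zero: not flat.
No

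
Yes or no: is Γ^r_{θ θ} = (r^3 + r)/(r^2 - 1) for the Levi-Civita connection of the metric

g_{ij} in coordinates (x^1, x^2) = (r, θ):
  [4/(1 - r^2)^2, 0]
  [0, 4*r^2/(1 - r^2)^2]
Γ^r_{θ θ} = (1/2) g^{rr} (∂_θ g_{rθ} + ∂_θ g_{rθ} - ∂_r g_{θθ}) = (1/2)((1 - r^2)^2/4)((0) + (0) - (-8*(r^3 + r)/(r^2 - 1)^3)) = (r^3 + r)/(r^2 - 1)
This equals the proposed value (r^3 + r)/(r^2 - 1).
Yes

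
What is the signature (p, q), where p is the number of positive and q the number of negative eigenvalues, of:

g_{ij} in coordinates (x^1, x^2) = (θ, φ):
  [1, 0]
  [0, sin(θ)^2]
The metric is diagonal, so its eigenvalues are the diagonal entries: 1, sin(θ)^2 (at a generic point, where coordinate-dependent entries are positive).
2 positive, 0 negative.
(2, 0) - Riemannian (positive definite)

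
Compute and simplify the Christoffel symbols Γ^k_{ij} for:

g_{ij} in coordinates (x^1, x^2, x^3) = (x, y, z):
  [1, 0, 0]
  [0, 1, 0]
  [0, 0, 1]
Using Γ^k_{ij} = (1/2) g^{km} (∂_i g_{mj} + ∂_j g_{mi} - ∂_m g_{ij}); the metric is diagonal, so only the m = k term contributes.
Every metric component is constant, so all ∂_m g_{ij} = 0 and every Christoffel symbol vanishes.
All Christoffel symbols are zero.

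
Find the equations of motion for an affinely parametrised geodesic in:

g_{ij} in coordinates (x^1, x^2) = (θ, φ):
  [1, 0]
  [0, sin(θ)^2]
Geodesic equation: d^2x^k/dλ^2 + Γ^k_{ij} (dx^i/dλ)(dx^j/dλ) = 0.
Non-zero Christoffel symbols:
Γ^θ_{φ φ} = -sin(2*θ)/2
Γ^φ_{θ φ} = 1/tan(θ)
Substituting (the symmetric pair Γ^k_{ij}, Γ^k_{ji} combines into a factor 2):
d^2θ/dλ^2 - (sin(2*θ)/2) (dφ/dλ)^2 = 0
d^2φ/dλ^2 + (2/tan(θ)) (dθ/dλ)(dφ/dλ) = 0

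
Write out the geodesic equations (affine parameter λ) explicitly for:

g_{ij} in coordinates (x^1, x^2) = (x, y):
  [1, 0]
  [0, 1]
Geodesic equation: d^2x^k/dλ^2 + Γ^k_{ij} (dx^i/dλ)(dx^j/dλ) = 0.
All Christoffel symbols vanish, so the geodesics are straight lines:
d^2x/dλ^2 = 0
d^2y/dλ^2 = 0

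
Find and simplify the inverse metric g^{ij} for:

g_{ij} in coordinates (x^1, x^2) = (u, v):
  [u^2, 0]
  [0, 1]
The metric is diagonal, so g^{ij} is diagonal with entries 1/g_{ii}: diag(1/(u^2), 1).
g^{ij}:
  [1/u^2, 0]
  [0, 1]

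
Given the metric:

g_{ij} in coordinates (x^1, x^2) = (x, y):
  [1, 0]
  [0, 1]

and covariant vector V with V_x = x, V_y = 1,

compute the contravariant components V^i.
Inverse metric (diagonal): g^{xx} = 1, g^{yy} = 1
V^i = g^{ij} V_j:
V^x = (1)(x) + (0)(1) = x
V^y = (0)(x) + (1)(1) = 1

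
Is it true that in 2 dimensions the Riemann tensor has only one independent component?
The number of independent components is n^2(n^2-1)/12 = 4·3/12 = 1 for n = 2 (e.g. R_{1212}).
Yes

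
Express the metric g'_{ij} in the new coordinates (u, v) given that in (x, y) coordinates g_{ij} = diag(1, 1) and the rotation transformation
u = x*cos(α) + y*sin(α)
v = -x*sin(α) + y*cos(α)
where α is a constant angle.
Invert the transformation: x = u*cos(α) - v*sin(α), y = u*sin(α) + v*cos(α)
g'_{ij} = (∂x^k/∂x'^i)(∂x^l/∂x'^j) g_{kl}; with g_{kl} = δ_{kl} this is Σ_k (∂x^k/∂x'^i)(∂x^k/∂x'^j).
Jacobian: ∂x/∂u = cos(α), ∂x/∂v = -sin(α), ∂y/∂u = sin(α), ∂y/∂v = cos(α)
g'_{uu} = (cos(α))(cos(α)) + (sin(α))(sin(α)) = 1
g'_{uv} = (cos(α))(-sin(α)) + (sin(α))(cos(α)) = 0
g'_{vv} = (-sin(α))(-sin(α)) + (cos(α))(cos(α)) = 1
g'_{ij} = diag(1, 1)
The Euclidean metric is invariant under rotations.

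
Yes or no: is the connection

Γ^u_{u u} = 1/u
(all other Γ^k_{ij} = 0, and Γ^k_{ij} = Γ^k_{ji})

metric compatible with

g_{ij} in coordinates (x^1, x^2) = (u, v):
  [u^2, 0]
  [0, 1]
Using ∇_k g_{ij} = ∂_k g_{ij} - Γ^m_{ki} g_{mj} - Γ^m_{kj} g_{im}:
e.g. ∇_u g_{uu} = (2*u) - (u) - (u) = 0
Every component ∇_k g_{ij} vanishes: the connection is metric compatible.
Yes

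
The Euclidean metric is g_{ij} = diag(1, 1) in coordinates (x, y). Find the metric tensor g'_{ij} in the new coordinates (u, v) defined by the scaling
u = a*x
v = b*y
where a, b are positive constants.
Invert the transformation: x = u/a, y = v/b
g'_{ij} = (∂x^k/∂x'^i)(∂x^l/∂x'^j) g_{kl}; with g_{kl} = δ_{kl} this is Σ_k (∂x^k/∂x'^i)(∂x^k/∂x'^j).
Jacobian: ∂x/∂u = 1/a, ∂x/∂v = 0, ∂y/∂u = 0, ∂y/∂v = 1/b
g'_{uu} = (1/a)(1/a) + (0)(0) = 1/a^2
g'_{uv} = (1/a)(0) + (0)(1/b) = 0
g'_{vv} = (0)(0) + (1/b)(1/b) = 1/b^2
g'_{ij} = diag(1/a^2, 1/b^2)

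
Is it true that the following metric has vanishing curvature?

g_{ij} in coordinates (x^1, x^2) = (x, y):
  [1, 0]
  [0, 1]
All metric components are constant, so every Christoffel symbol vanishes and R^i_{jkl} = 0.
Yes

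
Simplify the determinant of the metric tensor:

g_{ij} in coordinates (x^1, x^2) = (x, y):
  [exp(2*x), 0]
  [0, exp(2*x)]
For a 2×2 metric: det(g) = g_{11}·g_{22} - g_{12}·g_{21}
= (exp(2*x))·(exp(2*x)) - (0)·(0)
= exp(4*x) - 0
det(g) = exp(4*x)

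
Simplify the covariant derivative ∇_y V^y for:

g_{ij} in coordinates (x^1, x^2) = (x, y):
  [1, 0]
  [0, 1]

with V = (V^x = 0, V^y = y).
All Christoffel symbols are zero.
∇_y V^y = ∂_y V^y + Γ^y_{y j} V^j
  = (1) + (0)(0) + (0)(y)
  = 1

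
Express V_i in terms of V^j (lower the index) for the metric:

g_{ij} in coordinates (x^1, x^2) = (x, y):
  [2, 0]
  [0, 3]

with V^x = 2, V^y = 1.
V_i = g_{ij} V^j:
V_x = (2)(2) + (0)(1) = 4
V_y = (0)(2) + (3)(1) = 3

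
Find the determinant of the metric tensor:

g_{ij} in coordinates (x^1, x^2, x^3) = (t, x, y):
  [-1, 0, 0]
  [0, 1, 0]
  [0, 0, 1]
Diagonal metric: det(g) = g_{11}·g_{22}·g_{33}
= (-1)·(1)·(1)
det(g) = -1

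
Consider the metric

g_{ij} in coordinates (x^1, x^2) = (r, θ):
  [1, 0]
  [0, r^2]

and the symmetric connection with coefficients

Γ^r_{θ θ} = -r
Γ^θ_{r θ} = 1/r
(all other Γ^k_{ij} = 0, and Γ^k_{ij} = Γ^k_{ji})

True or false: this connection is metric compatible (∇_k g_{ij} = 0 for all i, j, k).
Using ∇_k g_{ij} = ∂_k g_{ij} - Γ^m_{ki} g_{mj} - Γ^m_{kj} g_{im}:
e.g. ∇_r g_{θθ} = (2*r) - (r) - (r) = 0
Every component ∇_k g_{ij} vanishes: the connection is metric compatible.
True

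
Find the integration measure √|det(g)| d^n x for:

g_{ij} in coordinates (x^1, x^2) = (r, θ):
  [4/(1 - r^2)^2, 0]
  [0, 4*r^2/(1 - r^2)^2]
det(g) = 16*r^2/(1 - r^2)^4
√|det(g)| = 4*r/(r^2 - 1)^2
Volume element: dV = 4*r/(r^2 - 1)^2 dr dθ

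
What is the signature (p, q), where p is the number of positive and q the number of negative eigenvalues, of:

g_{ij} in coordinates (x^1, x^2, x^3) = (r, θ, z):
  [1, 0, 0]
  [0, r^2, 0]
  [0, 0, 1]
The metric is diagonal, so its eigenvalues are the diagonal entries: 1, r^2, 1 (at a generic point, where coordinate-dependent entries are positive).
3 positive, 0 negative.
(3, 0) - Riemannian (positive definite)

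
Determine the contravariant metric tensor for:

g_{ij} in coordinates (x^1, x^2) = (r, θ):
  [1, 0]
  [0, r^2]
The metric is diagonal, so g^{ij} is diagonal with entries 1/g_{ii}: diag(1, 1/(r^2)).
g^{ij}:
  [1, 0]
  [0, 1/r^2]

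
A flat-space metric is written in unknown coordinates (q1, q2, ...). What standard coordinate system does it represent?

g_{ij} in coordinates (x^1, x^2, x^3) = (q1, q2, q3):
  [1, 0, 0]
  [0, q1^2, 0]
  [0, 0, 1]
The line element ds^2 = dq1^2 + q1^2 dq2^2 + dq3^2 is dr^2 + r^2 dθ^2 + dz^2 with q1 = r, q2 = θ, q3 = z.
cylindrical coordinates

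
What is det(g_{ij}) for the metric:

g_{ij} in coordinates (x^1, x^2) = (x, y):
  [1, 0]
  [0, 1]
For a 2×2 metric: det(g) = g_{11}·g_{22} - g_{12}·g_{21}
= (1)·(1) - (0)·(0)
= 1 - 0
det(g) = 1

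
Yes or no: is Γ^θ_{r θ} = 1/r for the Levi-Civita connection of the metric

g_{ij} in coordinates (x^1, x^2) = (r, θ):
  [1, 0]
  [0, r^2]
Γ^θ_{r θ} = (1/2) g^{θθ} (∂_r g_{θθ} + ∂_θ g_{θr} - ∂_θ g_{rθ}) = (1/2)(1/r^2)((2*r) + (0) - (0)) = 1/r
This equals the proposed value 1/r.
Yes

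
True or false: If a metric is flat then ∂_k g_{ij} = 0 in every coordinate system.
Flatness means R^i_{jkl} = 0; the components can still vary, e.g. the flat plane in polar coordinates has g_{θθ} = r^2.
False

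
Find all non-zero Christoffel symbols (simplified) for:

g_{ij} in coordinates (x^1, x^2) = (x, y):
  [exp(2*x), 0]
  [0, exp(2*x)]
Using Γ^k_{ij} = (1/2) g^{km} (∂_i g_{mj} + ∂_j g_{mi} - ∂_m g_{ij}); the metric is diagonal, so only the m = k term contributes.
Non-zero symbols (using the symmetry Γ^k_{ij} = Γ^k_{ji}):
Γ^x_{x x} = (1/2) g^{xx} (∂_x g_{xx} + ∂_x g_{xx} - ∂_x g_{xx}) = (1/2)(exp(-2*x))((2*exp(2*x)) + (2*exp(2*x)) - (2*exp(2*x))) = 1
Γ^x_{y y} = (1/2) g^{xx} (∂_y g_{xy} + ∂_y g_{xy} - ∂_x g_{yy}) = (1/2)(exp(-2*x))((0) + (0) - (2*exp(2*x))) = -1
Γ^y_{x y} = (1/2) g^{yy} (∂_x g_{yy} + ∂_y g_{yx} - ∂_y g_{xy}) = (1/2)(exp(-2*x))((2*exp(2*x)) + (0) - (0)) = 1
All other Christoffel symbols are zero.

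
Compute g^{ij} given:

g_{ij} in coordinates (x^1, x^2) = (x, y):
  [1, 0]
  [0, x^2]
The metric is diagonal, so g^{ij} is diagonal with entries 1/g_{ii}: diag(1, 1/(x^2)).
g^{ij}:
  [1, 0]
  [0, 1/x^2]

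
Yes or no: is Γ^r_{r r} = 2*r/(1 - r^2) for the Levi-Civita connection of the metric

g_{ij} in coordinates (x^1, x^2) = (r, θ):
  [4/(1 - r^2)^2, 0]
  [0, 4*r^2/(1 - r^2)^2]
Γ^r_{r r} = (1/2) g^{rr} (∂_r g_{rr} + ∂_r g_{rr} - ∂_r g_{rr}) = (1/2)((1 - r^2)^2/4)((16*r/(1 - r^2)^3) + (16*r/(1 - r^2)^3) - (16*r/(1 - r^2)^3)) = 2*r/(1 - r^2)
This equals the proposed value 2*r/(1 - r^2).
Yes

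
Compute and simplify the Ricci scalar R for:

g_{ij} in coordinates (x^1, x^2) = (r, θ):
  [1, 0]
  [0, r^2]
Non-zero Christoffel symbols (Γ^k_{ij} = Γ^k_{ji}):
Γ^r_{θ θ} = -r
Γ^θ_{r θ} = 1/r
Ricci tensor (R_{ij} = R^k_{ikj}): R_{rr} = 0, R_{rθ} = 0, R_{θθ} = 0
Inverse metric: g^{rr} = 1, g^{θθ} = 1/r^2
R = g^{ij} R_{ij} = (1)(0) + (1/r^2)(0) = 0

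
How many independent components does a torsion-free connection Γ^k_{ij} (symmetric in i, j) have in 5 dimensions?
Γ^k_{ij} has n choices for the upper index and n(n+1)/2 independent symmetric lower index pairs.
Total = 5 × 5×6/2 = 5 × 15 = 75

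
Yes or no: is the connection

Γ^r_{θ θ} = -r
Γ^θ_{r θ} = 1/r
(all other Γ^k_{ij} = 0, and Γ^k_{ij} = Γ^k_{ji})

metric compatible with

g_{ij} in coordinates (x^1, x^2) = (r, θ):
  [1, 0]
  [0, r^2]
Using ∇_k g_{ij} = ∂_k g_{ij} - Γ^m_{ki} g_{mj} - Γ^m_{kj} g_{im}:
e.g. ∇_r g_{θθ} = (2*r) - (r) - (r) = 0
Every component ∇_k g_{ij} vanishes: the connection is metric compatible.
Yes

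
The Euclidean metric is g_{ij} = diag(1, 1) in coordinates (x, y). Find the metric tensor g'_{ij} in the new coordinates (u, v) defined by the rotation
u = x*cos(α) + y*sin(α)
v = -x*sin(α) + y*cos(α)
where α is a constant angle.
Invert the transformation: x = u*cos(α) - v*sin(α), y = u*sin(α) + v*cos(α)
g'_{ij} = (∂x^k/∂x'^i)(∂x^l/∂x'^j) g_{kl}; with g_{kl} = δ_{kl} this is Σ_k (∂x^k/∂x'^i)(∂x^k/∂x'^j).
Jacobian: ∂x/∂u = cos(α), ∂x/∂v = -sin(α), ∂y/∂u = sin(α), ∂y/∂v = cos(α)
g'_{uu} = (cos(α))(cos(α)) + (sin(α))(sin(α)) = 1
g'_{uv} = (cos(α))(-sin(α)) + (sin(α))(cos(α)) = 0
g'_{vv} = (-sin(α))(-sin(α)) + (cos(α))(cos(α)) = 1
g'_{ij} = diag(1, 1)
The Euclidean metric is invariant under rotations.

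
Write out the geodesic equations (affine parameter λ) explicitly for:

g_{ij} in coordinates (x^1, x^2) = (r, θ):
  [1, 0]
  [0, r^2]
Geodesic equation: d^2x^k/dλ^2 + Γ^k_{ij} (dx^i/dλ)(dx^j/dλ) = 0.
Non-zero Christoffel symbols:
Γ^r_{θ θ} = -r
Γ^θ_{r θ} = 1/r
Substituting (the symmetric pair Γ^k_{ij}, Γ^k_{ji} combines into a factor 2):
d^2r/dλ^2 - r (dθ/dλ)^2 = 0
d^2θ/dλ^2 + (2/r) (dr/dλ)(dθ/dλ) = 0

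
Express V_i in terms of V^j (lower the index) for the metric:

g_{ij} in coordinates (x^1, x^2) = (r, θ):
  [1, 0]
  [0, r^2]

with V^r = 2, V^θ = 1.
V_i = g_{ij} V^j:
V_r = (1)(2) + (0)(1) = 2
V_θ = (0)(2) + (r^2)(1) = r^2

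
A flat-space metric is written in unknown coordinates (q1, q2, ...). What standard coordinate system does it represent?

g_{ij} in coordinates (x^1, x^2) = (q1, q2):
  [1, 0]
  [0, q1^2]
The line element ds^2 = dq1^2 + q1^2 dq2^2 is dr^2 + r^2 dθ^2 with q1 = r, q2 = θ.
polar coordinates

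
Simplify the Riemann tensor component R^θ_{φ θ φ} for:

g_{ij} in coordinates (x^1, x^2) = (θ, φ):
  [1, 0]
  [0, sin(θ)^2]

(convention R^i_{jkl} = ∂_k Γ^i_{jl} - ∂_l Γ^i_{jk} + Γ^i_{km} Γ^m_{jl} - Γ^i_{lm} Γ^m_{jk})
Non-zero Christoffel symbols (Γ^k_{ij} = Γ^k_{ji}):
Γ^θ_{φ φ} = -sin(2*θ)/2
Γ^φ_{θ φ} = 1/tan(θ)
R^θ_{φ θ φ} = ∂_θ Γ^θ_{φ φ} - ∂_φ Γ^θ_{φ θ} + Γ^θ_{θ m} Γ^m_{φ φ} - Γ^θ_{φ m} Γ^m_{φ θ}
  = (-cos(2*θ)) - (0) + (0) - (-cos(θ)^2) = sin(θ)^2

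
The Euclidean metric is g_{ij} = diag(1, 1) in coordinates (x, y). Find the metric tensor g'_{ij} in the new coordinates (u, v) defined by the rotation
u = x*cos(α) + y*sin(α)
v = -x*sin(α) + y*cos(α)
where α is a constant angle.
Invert the transformation: x = u*cos(α) - v*sin(α), y = u*sin(α) + v*cos(α)
g'_{ij} = (∂x^k/∂x'^i)(∂x^l/∂x'^j) g_{kl}; with g_{kl} = δ_{kl} this is Σ_k (∂x^k/∂x'^i)(∂x^k/∂x'^j).
Jacobian: ∂x/∂u = cos(α), ∂x/∂v = -sin(α), ∂y/∂u = sin(α), ∂y/∂v = cos(α)
g'_{uu} = (cos(α))(cos(α)) + (sin(α))(sin(α)) = 1
g'_{uv} = (cos(α))(-sin(α)) + (sin(α))(cos(α)) = 0
g'_{vv} = (-sin(α))(-sin(α)) + (cos(α))(cos(α)) = 1
g'_{ij} = diag(1, 1)
The Euclidean metric is invariant under rotations.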